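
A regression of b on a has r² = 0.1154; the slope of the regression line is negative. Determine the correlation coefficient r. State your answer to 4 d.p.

|r| = √0.1154 = 0.3397
The association is negative, so r = −0.3397.

-0.3397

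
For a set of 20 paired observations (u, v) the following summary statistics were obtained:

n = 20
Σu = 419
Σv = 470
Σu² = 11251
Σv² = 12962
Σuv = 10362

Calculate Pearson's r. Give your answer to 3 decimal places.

0.237

r = (nΣuv − ΣuΣv) / √[(nΣu² − (Σu)²)(nΣv² − (Σv)²)]
Numerator: 20×10362 − 419×470 = 10310
Denominator: √[(225020 − 175561)(259240 − 220900)] = √[49459 × 38340] = 43546.0453
r = 10310 / 43546.0453 ≈ 0.237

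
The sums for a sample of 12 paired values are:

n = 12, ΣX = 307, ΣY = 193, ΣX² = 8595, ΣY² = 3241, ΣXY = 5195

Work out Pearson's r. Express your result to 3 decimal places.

0.808

r = (nΣXY − ΣXΣY) / √[(nΣX² − (ΣX)²)(nΣY² − (ΣY)²)]
Numerator: 12×5195 − 307×193 = 3089
Denominator: √[(103140 − 94249)(38892 − 37249)] = √[8891 × 1643] = 3822.0300
r = 3089 / 3822.0300 ≈ 0.808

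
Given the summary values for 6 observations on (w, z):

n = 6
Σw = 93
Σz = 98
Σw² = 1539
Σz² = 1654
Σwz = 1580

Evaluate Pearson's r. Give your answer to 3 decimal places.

r = (nΣwz − ΣwΣz) / √[(nΣw² − (Σw)²)(nΣz² − (Σz)²)]
Numerator: 6×1580 − 93×98 = 366
Denominator: √[(9234 − 8649)(9924 − 9604)] = √[585 × 320] = 432.6662
r = 366 / 432.6662 ≈ 0.846

0.846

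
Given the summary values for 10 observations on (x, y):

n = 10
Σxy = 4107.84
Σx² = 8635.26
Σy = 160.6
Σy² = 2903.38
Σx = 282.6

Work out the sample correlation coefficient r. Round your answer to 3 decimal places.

-0.939

r = (nΣxy − ΣxΣy) / √[(nΣx² − (Σx)²)(nΣy² − (Σy)²)]
Numerator: 10×4107.84 − 282.6×160.6 = -4307.16
Denominator: √[(86352.6 − 79862.76)(29033.8 − 25792.36)] = √[6489.84 × 3241.44] = 4586.5485
r = -4307.16 / 4586.5485 ≈ -0.939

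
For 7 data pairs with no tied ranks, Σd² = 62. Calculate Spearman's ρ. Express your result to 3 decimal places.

ρ = 1 − 6Σd² / [n(n²−1)] = 1 − 6×62 / (7×48)
  = 1 − 372/336 = 1 − 1.1071 ≈ -0.107

-0.107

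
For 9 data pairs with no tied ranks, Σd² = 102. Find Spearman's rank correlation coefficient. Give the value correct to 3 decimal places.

ρ = 1 − 6Σd² / [n(n²−1)] = 1 − 6×102 / (9×80)
  = 1 − 612/720 = 1 − 0.8500 ≈ 0.150

0.150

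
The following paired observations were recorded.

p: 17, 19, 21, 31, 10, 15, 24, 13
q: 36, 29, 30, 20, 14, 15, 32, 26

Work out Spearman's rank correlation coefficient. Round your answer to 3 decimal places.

0.452

Rank p: 4, 5, 6, 8, 1, 3, 7, 2
Rank q: 8, 5, 6, 3, 1, 2, 7, 4
d = rank(p) − rank(q): -4, 0, 0, 5, 0, 1, 0, -2; Σd² = 46
ρ = 1 − 6Σd² / [n(n²−1)] = 1 − 6×46 / (8×63) = 1 − 276/504 ≈ 0.452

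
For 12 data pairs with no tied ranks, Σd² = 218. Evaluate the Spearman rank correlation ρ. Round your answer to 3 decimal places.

0.238

ρ = 1 − 6Σd² / [n(n²−1)] = 1 − 6×218 / (12×143)
  = 1 − 1308/1716 = 1 − 0.7622 ≈ 0.238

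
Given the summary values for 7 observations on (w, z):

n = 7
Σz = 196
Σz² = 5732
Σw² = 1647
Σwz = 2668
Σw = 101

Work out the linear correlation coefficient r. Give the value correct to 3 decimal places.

-0.744

r = (nΣwz − ΣwΣz) / √[(nΣw² − (Σw)²)(nΣz² − (Σz)²)]
Numerator: 7×2668 − 101×196 = -1120
Denominator: √[(11529 − 10201)(40124 − 38416)] = √[1328 × 1708] = 1506.0624
r = -1120 / 1506.0624 ≈ -0.744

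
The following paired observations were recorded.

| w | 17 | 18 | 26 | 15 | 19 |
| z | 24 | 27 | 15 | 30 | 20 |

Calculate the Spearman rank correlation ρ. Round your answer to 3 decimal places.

-0.900

Rank w: 2, 3, 5, 1, 4
Rank z: 3, 4, 1, 5, 2
d = rank(w) − rank(z): -1, -1, 4, -4, 2; Σd² = 38
ρ = 1 − 6Σd² / [n(n²−1)] = 1 − 6×38 / (5×24) = 1 − 228/120 ≈ -0.900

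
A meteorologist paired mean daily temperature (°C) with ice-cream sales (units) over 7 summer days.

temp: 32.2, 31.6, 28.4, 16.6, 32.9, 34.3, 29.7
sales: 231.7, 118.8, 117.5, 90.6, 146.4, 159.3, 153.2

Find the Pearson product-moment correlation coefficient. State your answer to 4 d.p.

n = 7, Σx = 205.7, Σy = 1017.5, Σx² = 6258.51, Σy² = 160092.63, Σxy = 30886.37
nΣxy − ΣxΣy = 216204.59 − 209299.75 = 6904.84
nΣx² − (Σx)² = 43809.57 − 42312.49 = 1497.08; nΣy² − (Σy)² = 1120648.41 − 1035306.25 = 85342.16
r = 6904.84 / √(1497.08 × 85342.16) = 6904.84 / 11303.2757 ≈ 0.6109

0.6109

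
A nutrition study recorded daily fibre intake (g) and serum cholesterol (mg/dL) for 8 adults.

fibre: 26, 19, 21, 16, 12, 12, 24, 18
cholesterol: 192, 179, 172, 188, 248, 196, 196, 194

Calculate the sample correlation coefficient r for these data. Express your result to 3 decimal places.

-0.507

n = 8, Σx = 148, Σy = 1565, Σx² = 2922, Σy² = 309805, Σxy = 28537
nΣxy − ΣxΣy = 228296 − 231620 = -3324
nΣx² − (Σx)² = 23376 − 21904 = 1472; nΣy² − (Σy)² = 2478440 − 2449225 = 29215
r = -3324 / √(1472 × 29215) = -3324 / 6557.7801 ≈ -0.507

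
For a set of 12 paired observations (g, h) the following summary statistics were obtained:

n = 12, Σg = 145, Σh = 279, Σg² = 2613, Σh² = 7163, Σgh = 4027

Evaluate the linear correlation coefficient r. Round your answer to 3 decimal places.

r = (nΣgh − ΣgΣh) / √[(nΣg² − (Σg)²)(nΣh² − (Σh)²)]
Numerator: 12×4027 − 145×279 = 7869
Denominator: √[(31356 − 21025)(85956 − 77841)] = √[10331 × 8115] = 9156.2036
r = 7869 / 9156.2036 ≈ 0.859

0.859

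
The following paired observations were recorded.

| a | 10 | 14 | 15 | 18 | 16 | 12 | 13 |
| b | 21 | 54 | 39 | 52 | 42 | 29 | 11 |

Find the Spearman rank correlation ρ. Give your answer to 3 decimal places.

Rank a: 1, 4, 5, 7, 6, 2, 3
Rank b: 2, 7, 4, 6, 5, 3, 1
d = rank(a) − rank(b): -1, -3, 1, 1, 1, -1, 2; Σd² = 18
ρ = 1 − 6Σd² / [n(n²−1)] = 1 − 6×18 / (7×48) = 1 − 108/336 ≈ 0.679

0.679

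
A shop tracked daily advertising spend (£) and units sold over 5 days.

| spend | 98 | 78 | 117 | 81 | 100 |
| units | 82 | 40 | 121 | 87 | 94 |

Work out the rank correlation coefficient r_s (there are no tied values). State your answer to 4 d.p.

0.9000

Rank spend: 3, 1, 5, 2, 4
Rank units: 2, 1, 5, 3, 4
d = rank(spend) − rank(units): 1, 0, 0, -1, 0; Σd² = 2
ρ = 1 − 6Σd² / [n(n²−1)] = 1 − 6×2 / (5×24) = 1 − 12/120 ≈ 0.9000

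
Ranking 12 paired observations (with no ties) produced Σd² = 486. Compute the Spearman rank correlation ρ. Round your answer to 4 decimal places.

ρ = 1 − 6Σd² / [n(n²−1)] = 1 − 6×486 / (12×143)
  = 1 − 2916/1716 = 1 − 1.69930 ≈ -0.6993

-0.6993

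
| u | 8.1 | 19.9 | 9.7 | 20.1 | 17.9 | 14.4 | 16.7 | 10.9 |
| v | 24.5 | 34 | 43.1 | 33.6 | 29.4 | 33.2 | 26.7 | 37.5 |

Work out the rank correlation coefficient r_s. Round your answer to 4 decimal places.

Rank u: 1, 7, 2, 8, 6, 4, 5, 3
Rank v: 1, 6, 8, 5, 3, 4, 2, 7
d = rank(u) − rank(v): 0, 1, -6, 3, 3, 0, 3, -4; Σd² = 80
ρ = 1 − 6Σd² / [n(n²−1)] = 1 − 6×80 / (8×63) = 1 − 480/504 ≈ 0.0476

0.0476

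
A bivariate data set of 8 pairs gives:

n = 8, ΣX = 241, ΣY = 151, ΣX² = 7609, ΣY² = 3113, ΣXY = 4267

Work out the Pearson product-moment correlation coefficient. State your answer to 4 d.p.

-0.9308

r = (nΣXY − ΣXΣY) / √[(nΣX² − (ΣX)²)(nΣY² − (ΣY)²)]
Numerator: 8×4267 − 241×151 = -2255
Denominator: √[(60872 − 58081)(24904 − 22801)] = √[2791 × 2103] = 2422.6995
r = -2255 / 2422.6995 ≈ -0.9308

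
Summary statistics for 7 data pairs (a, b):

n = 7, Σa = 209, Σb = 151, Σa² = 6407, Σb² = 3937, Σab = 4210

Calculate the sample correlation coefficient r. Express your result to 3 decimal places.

r = (nΣab − ΣaΣb) / √[(nΣa² − (Σa)²)(nΣb² − (Σb)²)]
Numerator: 7×4210 − 209×151 = -2089
Denominator: √[(44849 − 43681)(27559 − 22801)] = √[1168 × 4758] = 2357.4020
r = -2089 / 2357.4020 ≈ -0.886

-0.886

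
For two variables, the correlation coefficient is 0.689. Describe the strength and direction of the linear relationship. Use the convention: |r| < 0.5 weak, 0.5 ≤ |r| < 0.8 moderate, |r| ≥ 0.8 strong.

r = 0.689 > 0 so the relationship is positive.
|r| = 0.689, which falls in the moderate range.

moderate positive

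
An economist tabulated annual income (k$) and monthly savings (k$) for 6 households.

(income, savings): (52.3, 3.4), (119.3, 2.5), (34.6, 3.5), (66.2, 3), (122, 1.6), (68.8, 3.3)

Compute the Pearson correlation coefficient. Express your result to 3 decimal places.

n = 6, Σx = 463.2, Σy = 17.3, Σx² = 42164.82, Σy² = 52.51, Σxy = 1218.01
nΣxy − ΣxΣy = 7308.06 − 8013.36 = -705.3
nΣx² − (Σx)² = 252988.92 − 214554.24 = 38434.68; nΣy² − (Σy)² = 315.06 − 299.29 = 15.77
r = -705.3 / √(38434.68 × 15.77) = -705.3 / 778.5338 ≈ -0.906

-0.906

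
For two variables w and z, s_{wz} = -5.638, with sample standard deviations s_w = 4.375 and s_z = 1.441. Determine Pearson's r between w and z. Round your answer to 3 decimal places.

r = Cov(w,z) / (s_w · s_z) = -5.638 / (4.375 × 1.441)
  = -5.638 / 6.3044 ≈ -0.894

-0.894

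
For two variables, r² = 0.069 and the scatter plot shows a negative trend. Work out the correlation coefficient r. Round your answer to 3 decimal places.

-0.263

|r| = √0.069 = 0.263
The association is negative, so r = −0.263.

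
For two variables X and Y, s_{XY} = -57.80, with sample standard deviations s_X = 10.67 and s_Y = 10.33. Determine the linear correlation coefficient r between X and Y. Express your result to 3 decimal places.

-0.524

r = Cov(X,Y) / (s_X · s_Y) = -57.80 / (10.67 × 10.33)
  = -57.80 / 110.2211 ≈ -0.524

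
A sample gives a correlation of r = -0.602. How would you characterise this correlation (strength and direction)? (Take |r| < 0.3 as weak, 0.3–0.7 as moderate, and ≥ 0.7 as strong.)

moderate negative

r = -0.602 < 0 so the relationship is negative.
|r| = 0.602, which falls in the moderate range.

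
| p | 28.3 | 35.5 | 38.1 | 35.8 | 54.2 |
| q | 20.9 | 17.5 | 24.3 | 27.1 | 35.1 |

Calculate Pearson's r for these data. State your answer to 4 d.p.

0.8464

n = 5, Σp = 191.9, Σq = 124.9, Σp² = 7732.03, Σq² = 3299.97, Σpq = 5011.15
nΣpq − ΣpΣq = 25055.75 − 23968.31 = 1087.44
nΣp² − (Σp)² = 38660.15 − 36825.61 = 1834.54; nΣq² − (Σq)² = 16499.85 − 15600.01 = 899.84
r = 1087.44 / √(1834.54 × 899.84) = 1087.44 / 1284.8317 ≈ 0.8464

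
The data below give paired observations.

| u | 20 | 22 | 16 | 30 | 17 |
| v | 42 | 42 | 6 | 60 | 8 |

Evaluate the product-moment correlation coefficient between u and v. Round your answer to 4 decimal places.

n = 5, Σu = 105, Σv = 158, Σu² = 2329, Σv² = 7228, Σuv = 3796
nΣuv − ΣuΣv = 18980 − 16590 = 2390
nΣu² − (Σu)² = 11645 − 11025 = 620; nΣv² − (Σv)² = 36140 − 24964 = 11176
r = 2390 / √(620 × 11176) = 2390 / 2632.3222 ≈ 0.9079

0.9079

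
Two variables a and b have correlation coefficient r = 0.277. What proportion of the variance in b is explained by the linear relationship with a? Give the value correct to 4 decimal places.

0.0767

r² = (0.277)² = 0.0767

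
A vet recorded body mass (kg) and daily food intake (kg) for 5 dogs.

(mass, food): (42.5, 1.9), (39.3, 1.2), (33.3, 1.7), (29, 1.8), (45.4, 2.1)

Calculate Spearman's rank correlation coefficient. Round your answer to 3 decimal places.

Rank mass: 4, 3, 2, 1, 5
Rank food: 4, 1, 2, 3, 5
d = rank(mass) − rank(food): 0, 2, 0, -2, 0; Σd² = 8
ρ = 1 − 6Σd² / [n(n²−1)] = 1 − 6×8 / (5×24) = 1 − 48/120 ≈ 0.600

0.600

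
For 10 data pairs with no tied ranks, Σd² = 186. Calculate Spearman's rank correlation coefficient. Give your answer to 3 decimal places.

-0.127

ρ = 1 − 6Σd² / [n(n²−1)] = 1 − 6×186 / (10×99)
  = 1 − 1116/990 = 1 − 1.1273 ≈ -0.127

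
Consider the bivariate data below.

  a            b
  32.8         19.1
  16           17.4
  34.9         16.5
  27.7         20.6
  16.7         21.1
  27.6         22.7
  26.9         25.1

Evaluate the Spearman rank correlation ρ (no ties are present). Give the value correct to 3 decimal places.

-0.357

Rank a: 6, 1, 7, 5, 2, 4, 3
Rank b: 3, 2, 1, 4, 5, 6, 7
d = rank(a) − rank(b): 3, -1, 6, 1, -3, -2, -4; Σd² = 76
ρ = 1 − 6Σd² / [n(n²−1)] = 1 − 6×76 / (7×48) = 1 − 456/336 ≈ -0.357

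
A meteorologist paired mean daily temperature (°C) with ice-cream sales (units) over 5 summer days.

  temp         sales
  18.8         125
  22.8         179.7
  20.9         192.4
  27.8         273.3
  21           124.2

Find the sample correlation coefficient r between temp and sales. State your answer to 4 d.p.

0.9119

n = 5, Σx = 111.3, Σy = 894.6, Σx² = 2523.93, Σy² = 175053.38, Σxy = 20674.26
nΣxy − ΣxΣy = 103371.3 − 99568.98 = 3802.32
nΣx² − (Σx)² = 12619.65 − 12387.69 = 231.96; nΣy² − (Σy)² = 875266.9 − 800309.16 = 74957.74
r = 3802.32 / √(231.96 × 74957.74) = 3802.32 / 4169.7958 ≈ 0.9119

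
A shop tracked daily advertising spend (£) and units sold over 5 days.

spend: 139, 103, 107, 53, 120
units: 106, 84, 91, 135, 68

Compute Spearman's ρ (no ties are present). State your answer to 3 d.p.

-0.300

Rank spend: 5, 2, 3, 1, 4
Rank units: 4, 2, 3, 5, 1
d = rank(spend) − rank(units): 1, 0, 0, -4, 3; Σd² = 26
ρ = 1 − 6Σd² / [n(n²−1)] = 1 − 6×26 / (5×24) = 1 − 156/120 ≈ -0.300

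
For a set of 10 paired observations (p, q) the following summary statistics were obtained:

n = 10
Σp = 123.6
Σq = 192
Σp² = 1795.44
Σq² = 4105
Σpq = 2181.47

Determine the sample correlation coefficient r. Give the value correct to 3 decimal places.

-0.572

r = (nΣpq − ΣpΣq) / √[(nΣp² − (Σp)²)(nΣq² − (Σq)²)]
Numerator: 10×2181.47 − 123.6×192 = -1916.5
Denominator: √[(17954.4 − 15276.96)(41050 − 36864)] = √[2677.44 × 4186] = 3347.7999
r = -1916.5 / 3347.7999 ≈ -0.572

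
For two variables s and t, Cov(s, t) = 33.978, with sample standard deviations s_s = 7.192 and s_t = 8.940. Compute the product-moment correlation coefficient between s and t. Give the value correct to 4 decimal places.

r = Cov(s,t) / (s_s · s_t) = 33.978 / (7.192 × 8.940)
  = 33.978 / 64.2965 ≈ 0.5285

0.5285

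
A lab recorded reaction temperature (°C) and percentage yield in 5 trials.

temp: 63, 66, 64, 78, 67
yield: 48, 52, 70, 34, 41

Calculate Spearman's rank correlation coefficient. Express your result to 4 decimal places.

-0.7000

Rank temp: 1, 3, 2, 5, 4
Rank yield: 3, 4, 5, 1, 2
d = rank(temp) − rank(yield): -2, -1, -3, 4, 2; Σd² = 34
ρ = 1 − 6Σd² / [n(n²−1)] = 1 − 6×34 / (5×24) = 1 − 204/120 ≈ -0.7000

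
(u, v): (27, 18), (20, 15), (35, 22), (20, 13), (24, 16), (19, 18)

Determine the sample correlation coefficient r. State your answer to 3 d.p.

n = 6, Σu = 145, Σv = 102, Σu² = 3691, Σv² = 1782, Σuv = 2542
nΣuv − ΣuΣv = 15252 − 14790 = 462
nΣu² − (Σu)² = 22146 − 21025 = 1121; nΣv² − (Σv)² = 10692 − 10404 = 288
r = 462 / √(1121 × 288) = 462 / 568.1971 ≈ 0.813

0.813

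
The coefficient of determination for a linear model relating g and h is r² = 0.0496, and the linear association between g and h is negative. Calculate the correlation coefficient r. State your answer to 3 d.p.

-0.223

|r| = √0.0496 = 0.223
The association is negative, so r = −0.223.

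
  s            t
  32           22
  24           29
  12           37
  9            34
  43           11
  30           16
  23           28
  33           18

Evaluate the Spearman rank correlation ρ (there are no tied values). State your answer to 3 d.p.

-0.881

Rank s: 6, 4, 2, 1, 8, 5, 3, 7
Rank t: 4, 6, 8, 7, 1, 2, 5, 3
d = rank(s) − rank(t): 2, -2, -6, -6, 7, 3, -2, 4; Σd² = 158
ρ = 1 − 6Σd² / [n(n²−1)] = 1 − 6×158 / (8×63) = 1 − 948/504 ≈ -0.881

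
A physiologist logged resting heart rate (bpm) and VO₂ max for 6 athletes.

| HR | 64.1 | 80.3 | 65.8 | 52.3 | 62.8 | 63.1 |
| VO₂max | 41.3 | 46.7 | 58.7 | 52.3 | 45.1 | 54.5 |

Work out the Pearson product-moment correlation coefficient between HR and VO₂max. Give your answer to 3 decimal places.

-0.215

n = 6, Σx = 388.4, Σy = 298.6, Σx² = 25547.28, Σy² = 15071.82, Σxy = 19266.32
nΣxy − ΣxΣy = 115597.92 − 115976.24 = -378.32
nΣx² − (Σx)² = 153283.68 − 150854.56 = 2429.12; nΣy² − (Σy)² = 90430.92 − 89161.96 = 1268.96
r = -378.32 / √(2429.12 × 1268.96) = -378.32 / 1755.6925 ≈ -0.215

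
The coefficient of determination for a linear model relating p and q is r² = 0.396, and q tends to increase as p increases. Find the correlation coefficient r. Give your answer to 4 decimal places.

0.6293

|r| = √0.396 = 0.6293
The association is positive, so r = 0.6293.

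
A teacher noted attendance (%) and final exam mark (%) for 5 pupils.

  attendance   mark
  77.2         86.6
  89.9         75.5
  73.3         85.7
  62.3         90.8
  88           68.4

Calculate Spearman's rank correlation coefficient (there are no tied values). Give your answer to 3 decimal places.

-0.800

Rank attendance: 3, 5, 2, 1, 4
Rank mark: 4, 2, 3, 5, 1
d = rank(attendance) − rank(mark): -1, 3, -1, -4, 3; Σd² = 36
ρ = 1 − 6Σd² / [n(n²−1)] = 1 − 6×36 / (5×24) = 1 − 216/120 ≈ -0.800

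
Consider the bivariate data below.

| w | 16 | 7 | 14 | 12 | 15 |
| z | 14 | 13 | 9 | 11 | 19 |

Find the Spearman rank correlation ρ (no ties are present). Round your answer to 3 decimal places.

0.500

Rank w: 5, 1, 3, 2, 4
Rank z: 4, 3, 1, 2, 5
d = rank(w) − rank(z): 1, -2, 2, 0, -1; Σd² = 10
ρ = 1 − 6Σd² / [n(n²−1)] = 1 − 6×10 / (5×24) = 1 − 60/120 ≈ 0.500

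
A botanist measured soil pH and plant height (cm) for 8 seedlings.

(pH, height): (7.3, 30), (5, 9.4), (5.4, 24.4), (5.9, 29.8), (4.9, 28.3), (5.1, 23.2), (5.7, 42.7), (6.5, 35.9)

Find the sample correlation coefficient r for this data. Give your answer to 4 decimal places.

0.4696

n = 8, Σx = 45.8, Σy = 223.7, Σx² = 267.02, Σy² = 6922.99, Σxy = 1307.31
nΣxy − ΣxΣy = 10458.48 − 10245.46 = 213.02
nΣx² − (Σx)² = 2136.16 − 2097.64 = 38.52; nΣy² − (Σy)² = 55383.92 − 50041.69 = 5342.23
r = 213.02 / √(38.52 × 5342.23) = 213.02 / 453.6328 ≈ 0.4696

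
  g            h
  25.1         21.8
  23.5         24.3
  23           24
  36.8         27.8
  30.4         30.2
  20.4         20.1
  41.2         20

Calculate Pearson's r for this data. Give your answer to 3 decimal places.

n = 7, Σg = 200.4, Σh = 168.2, Σg² = 6103.26, Σh² = 4130.62, Σgh = 4845.39
nΣgh − ΣgΣh = 33917.73 − 33707.28 = 210.45
nΣg² − (Σg)² = 42722.82 − 40160.16 = 2562.66; nΣh² − (Σh)² = 28914.34 − 28291.24 = 623.1
r = 210.45 / √(2562.66 × 623.1) = 210.45 / 1263.6429 ≈ 0.167

0.167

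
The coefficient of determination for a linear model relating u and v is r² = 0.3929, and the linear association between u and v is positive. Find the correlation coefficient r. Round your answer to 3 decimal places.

0.627

|r| = √0.3929 = 0.627
The association is positive, so r = 0.627.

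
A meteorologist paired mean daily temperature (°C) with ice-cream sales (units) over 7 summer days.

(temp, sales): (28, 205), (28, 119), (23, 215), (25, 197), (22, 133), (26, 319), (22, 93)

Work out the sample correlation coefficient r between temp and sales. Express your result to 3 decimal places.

n = 7, Σx = 174, Σy = 1281, Σx² = 4366, Σy² = 269319, Σxy = 32208
nΣxy − ΣxΣy = 225456 − 222894 = 2562
nΣx² − (Σx)² = 30562 − 30276 = 286; nΣy² − (Σy)² = 1885233 − 1640961 = 244272
r = 2562 / √(286 × 244272) = 2562 / 8358.3367 ≈ 0.307

0.307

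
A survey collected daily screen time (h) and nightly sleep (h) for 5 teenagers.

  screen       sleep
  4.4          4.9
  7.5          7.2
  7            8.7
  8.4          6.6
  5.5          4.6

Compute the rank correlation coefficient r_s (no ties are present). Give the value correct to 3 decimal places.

0.500

Rank screen: 1, 4, 3, 5, 2
Rank sleep: 2, 4, 5, 3, 1
d = rank(screen) − rank(sleep): -1, 0, -2, 2, 1; Σd² = 10
ρ = 1 − 6Σd² / [n(n²−1)] = 1 − 6×10 / (5×24) = 1 − 60/120 ≈ 0.500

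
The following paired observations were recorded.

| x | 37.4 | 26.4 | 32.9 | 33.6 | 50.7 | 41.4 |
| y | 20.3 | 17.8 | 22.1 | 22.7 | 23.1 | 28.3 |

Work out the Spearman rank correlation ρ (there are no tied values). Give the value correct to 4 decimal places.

0.7714

Rank x: 4, 1, 2, 3, 6, 5
Rank y: 2, 1, 3, 4, 5, 6
d = rank(x) − rank(y): 2, 0, -1, -1, 1, -1; Σd² = 8
ρ = 1 − 6Σd² / [n(n²−1)] = 1 − 6×8 / (6×35) = 1 − 48/210 ≈ 0.7714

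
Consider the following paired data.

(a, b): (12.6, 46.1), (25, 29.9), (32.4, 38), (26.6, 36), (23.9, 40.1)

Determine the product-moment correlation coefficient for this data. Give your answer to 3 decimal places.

-0.621

n = 5, Σa = 120.5, Σb = 190.1, Σa² = 3112.29, Σb² = 7367.23, Σab = 4475.55
nΣab − ΣaΣb = 22377.75 − 22907.05 = -529.3
nΣa² − (Σa)² = 15561.45 − 14520.25 = 1041.2; nΣb² − (Σb)² = 36836.15 − 36138.01 = 698.14
r = -529.3 / √(1041.2 × 698.14) = -529.3 / 852.5863 ≈ -0.621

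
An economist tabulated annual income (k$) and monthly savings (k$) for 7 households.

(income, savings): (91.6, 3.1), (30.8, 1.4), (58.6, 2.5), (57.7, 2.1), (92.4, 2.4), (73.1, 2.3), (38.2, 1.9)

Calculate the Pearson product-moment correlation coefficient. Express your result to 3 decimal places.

0.850

n = 7, Σx = 442.4, Σy = 15.7, Σx² = 31443.06, Σy² = 36.89, Σxy = 1057.22
nΣxy − ΣxΣy = 7400.54 − 6945.68 = 454.86
nΣx² − (Σx)² = 220101.42 − 195717.76 = 24383.66; nΣy² − (Σy)² = 258.23 − 246.49 = 11.74
r = 454.86 / √(24383.66 × 11.74) = 454.86 / 535.0366 ≈ 0.850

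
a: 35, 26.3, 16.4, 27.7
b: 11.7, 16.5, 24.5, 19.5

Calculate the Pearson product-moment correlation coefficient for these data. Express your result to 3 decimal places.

-0.950

n = 4, Σa = 105.4, Σb = 72.2, Σa² = 2952.94, Σb² = 1389.64, Σab = 1785.4
nΣab − ΣaΣb = 7141.6 − 7609.88 = -468.28
nΣa² − (Σa)² = 11811.76 − 11109.16 = 702.6; nΣb² − (Σb)² = 5558.56 − 5212.84 = 345.72
r = -468.28 / √(702.6 × 345.72) = -468.28 / 492.8518 ≈ -0.950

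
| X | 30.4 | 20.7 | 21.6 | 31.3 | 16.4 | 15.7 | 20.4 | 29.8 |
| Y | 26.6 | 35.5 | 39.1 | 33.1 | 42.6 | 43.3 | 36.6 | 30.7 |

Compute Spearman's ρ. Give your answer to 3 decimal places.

-0.857

Rank X: 7, 4, 5, 8, 2, 1, 3, 6
Rank Y: 1, 4, 6, 3, 7, 8, 5, 2
d = rank(X) − rank(Y): 6, 0, -1, 5, -5, -7, -2, 4; Σd² = 156
ρ = 1 − 6Σd² / [n(n²−1)] = 1 − 6×156 / (8×63) = 1 − 936/504 ≈ -0.857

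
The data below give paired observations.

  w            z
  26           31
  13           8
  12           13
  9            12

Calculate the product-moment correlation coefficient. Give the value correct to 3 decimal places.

n = 4, Σw = 60, Σz = 64, Σw² = 1070, Σz² = 1338, Σwz = 1174
nΣwz − ΣwΣz = 4696 − 3840 = 856
nΣw² − (Σw)² = 4280 − 3600 = 680; nΣz² − (Σz)² = 5352 − 4096 = 1256
r = 856 / √(680 × 1256) = 856 / 924.1645 ≈ 0.926

0.926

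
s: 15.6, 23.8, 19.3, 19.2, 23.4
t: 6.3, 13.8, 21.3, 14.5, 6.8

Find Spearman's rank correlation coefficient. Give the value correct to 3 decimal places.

0.200

Rank s: 1, 5, 3, 2, 4
Rank t: 1, 3, 5, 4, 2
d = rank(s) − rank(t): 0, 2, -2, -2, 2; Σd² = 16
ρ = 1 − 6Σd² / [n(n²−1)] = 1 − 6×16 / (5×24) = 1 − 96/120 ≈ 0.200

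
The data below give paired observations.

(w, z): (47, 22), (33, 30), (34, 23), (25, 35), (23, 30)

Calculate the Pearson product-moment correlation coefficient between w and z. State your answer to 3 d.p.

n = 5, Σw = 162, Σz = 140, Σw² = 5608, Σz² = 4038, Σwz = 4371
nΣwz − ΣwΣz = 21855 − 22680 = -825
nΣw² − (Σw)² = 28040 − 26244 = 1796; nΣz² − (Σz)² = 20190 − 19600 = 590
r = -825 / √(1796 × 590) = -825 / 1029.3882 ≈ -0.801

-0.801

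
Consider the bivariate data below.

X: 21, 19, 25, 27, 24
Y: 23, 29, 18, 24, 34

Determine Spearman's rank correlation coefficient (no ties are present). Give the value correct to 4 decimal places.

-0.3000

Rank X: 2, 1, 4, 5, 3
Rank Y: 2, 4, 1, 3, 5
d = rank(X) − rank(Y): 0, -3, 3, 2, -2; Σd² = 26
ρ = 1 − 6Σd² / [n(n²−1)] = 1 − 6×26 / (5×24) = 1 − 156/120 ≈ -0.3000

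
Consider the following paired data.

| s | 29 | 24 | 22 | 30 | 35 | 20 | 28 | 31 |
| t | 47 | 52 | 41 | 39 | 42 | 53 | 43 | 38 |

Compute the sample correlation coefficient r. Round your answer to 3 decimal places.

-0.615

n = 8, Σs = 219, Σt = 355, Σs² = 6171, Σt² = 15981, Σst = 9595
nΣst − ΣsΣt = 76760 − 77745 = -985
nΣs² − (Σs)² = 49368 − 47961 = 1407; nΣt² − (Σt)² = 127848 − 126025 = 1823
r = -985 / √(1407 × 1823) = -985 / 1601.5496 ≈ -0.615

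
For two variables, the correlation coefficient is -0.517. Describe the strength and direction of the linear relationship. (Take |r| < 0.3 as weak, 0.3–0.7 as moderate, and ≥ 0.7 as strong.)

moderate negative

r = -0.517 < 0 so the relationship is negative.
|r| = 0.517, which falls in the moderate range.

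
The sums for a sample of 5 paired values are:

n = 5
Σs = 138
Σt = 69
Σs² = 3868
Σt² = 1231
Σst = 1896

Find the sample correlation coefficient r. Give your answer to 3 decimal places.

r = (nΣst − ΣsΣt) / √[(nΣs² − (Σs)²)(nΣt² − (Σt)²)]
Numerator: 5×1896 − 138×69 = -42
Denominator: √[(19340 − 19044)(6155 − 4761)] = √[296 × 1394] = 642.3582
r = -42 / 642.3582 ≈ -0.065

-0.065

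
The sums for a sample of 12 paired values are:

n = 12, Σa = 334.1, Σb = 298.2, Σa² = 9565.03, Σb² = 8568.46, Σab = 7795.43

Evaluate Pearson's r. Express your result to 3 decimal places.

-0.918

r = (nΣab − ΣaΣb) / √[(nΣa² − (Σa)²)(nΣb² − (Σb)²)]
Numerator: 12×7795.43 − 334.1×298.2 = -6083.46
Denominator: √[(114780.36 − 111622.81)(102821.52 − 88923.24)] = √[3157.55 × 13898.28] = 6624.5388
r = -6083.46 / 6624.5388 ≈ -0.918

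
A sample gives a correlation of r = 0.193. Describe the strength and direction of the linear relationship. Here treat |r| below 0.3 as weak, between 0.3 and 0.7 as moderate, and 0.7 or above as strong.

weak positive

r = 0.193 > 0 so the relationship is positive.
|r| = 0.193, which falls in the weak range.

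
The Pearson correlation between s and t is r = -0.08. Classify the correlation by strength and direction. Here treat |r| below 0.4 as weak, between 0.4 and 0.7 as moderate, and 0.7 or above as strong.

r = -0.08 < 0 so the relationship is negative.
|r| = 0.08, which falls in the weak range.

weak negative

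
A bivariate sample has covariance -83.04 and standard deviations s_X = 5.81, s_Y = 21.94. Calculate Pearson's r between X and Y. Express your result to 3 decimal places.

r = Cov(X,Y) / (s_X · s_Y) = -83.04 / (5.81 × 21.94)
  = -83.04 / 127.4714 ≈ -0.651

-0.651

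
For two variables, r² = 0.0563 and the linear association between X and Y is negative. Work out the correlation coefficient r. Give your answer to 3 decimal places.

-0.237

|r| = √0.0563 = 0.237
The association is negative, so r = −0.237.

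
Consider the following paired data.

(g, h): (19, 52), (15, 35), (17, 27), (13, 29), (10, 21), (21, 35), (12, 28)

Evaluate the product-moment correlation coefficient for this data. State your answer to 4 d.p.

0.6834

n = 7, Σg = 107, Σh = 227, Σg² = 1729, Σh² = 7949, Σgh = 3630
nΣgh − ΣgΣh = 25410 − 24289 = 1121
nΣg² − (Σg)² = 12103 − 11449 = 654; nΣh² − (Σh)² = 55643 − 51529 = 4114
r = 1121 / √(654 × 4114) = 1121 / 1640.2914 ≈ 0.6834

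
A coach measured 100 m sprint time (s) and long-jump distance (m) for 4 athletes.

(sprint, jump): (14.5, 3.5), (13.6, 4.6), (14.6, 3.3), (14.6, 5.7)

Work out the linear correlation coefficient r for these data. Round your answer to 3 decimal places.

n = 4, Σx = 57.3, Σy = 17.1, Σx² = 821.53, Σy² = 76.79, Σxy = 244.71
nΣxy − ΣxΣy = 978.84 − 979.83 = -0.99
nΣx² − (Σx)² = 3286.12 − 3283.29 = 2.83; nΣy² − (Σy)² = 307.16 − 292.41 = 14.75
r = -0.99 / √(2.83 × 14.75) = -0.99 / 6.4608 ≈ -0.153

-0.153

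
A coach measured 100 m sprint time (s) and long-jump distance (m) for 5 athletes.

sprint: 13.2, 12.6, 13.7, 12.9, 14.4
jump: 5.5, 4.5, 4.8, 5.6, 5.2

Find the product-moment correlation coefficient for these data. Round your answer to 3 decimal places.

n = 5, Σx = 66.8, Σy = 25.6, Σx² = 894.46, Σy² = 131.94, Σxy = 342.18
nΣxy − ΣxΣy = 1710.9 − 1710.08 = 0.82
nΣx² − (Σx)² = 4472.3 − 4462.24 = 10.06; nΣy² − (Σy)² = 659.7 − 655.36 = 4.34
r = 0.82 / √(10.06 × 4.34) = 0.82 / 6.6076 ≈ 0.124

0.124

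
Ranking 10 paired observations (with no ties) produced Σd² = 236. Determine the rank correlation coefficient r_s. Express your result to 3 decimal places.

ρ = 1 − 6Σd² / [n(n²−1)] = 1 − 6×236 / (10×99)
  = 1 − 1416/990 = 1 − 1.4303 ≈ -0.430

-0.430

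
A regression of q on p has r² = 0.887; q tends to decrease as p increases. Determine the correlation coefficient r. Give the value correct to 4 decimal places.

-0.9418

|r| = √0.887 = 0.9418
The association is negative, so r = −0.9418.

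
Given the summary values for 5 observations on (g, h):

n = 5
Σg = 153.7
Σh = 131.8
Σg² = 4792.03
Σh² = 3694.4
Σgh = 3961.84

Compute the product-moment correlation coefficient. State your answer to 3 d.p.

-0.737

r = (nΣgh − ΣgΣh) / √[(nΣg² − (Σg)²)(nΣh² − (Σh)²)]
Numerator: 5×3961.84 − 153.7×131.8 = -448.46
Denominator: √[(23960.15 − 23623.69)(18472 − 17371.24)] = √[336.46 × 1100.76] = 608.5735
r = -448.46 / 608.5735 ≈ -0.737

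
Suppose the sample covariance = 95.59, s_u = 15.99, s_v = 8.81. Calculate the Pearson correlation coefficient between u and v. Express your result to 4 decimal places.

r = Cov(u,v) / (s_u · s_v) = 95.59 / (15.99 × 8.81)
  = 95.59 / 140.8719 ≈ 0.6786

0.6786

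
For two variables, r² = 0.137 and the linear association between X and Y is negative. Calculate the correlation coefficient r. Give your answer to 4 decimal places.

|r| = √0.137 = 0.3701
The association is negative, so r = −0.3701.

-0.3701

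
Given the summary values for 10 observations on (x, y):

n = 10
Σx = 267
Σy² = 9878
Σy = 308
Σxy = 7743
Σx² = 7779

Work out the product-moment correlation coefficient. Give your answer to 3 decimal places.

-0.953

r = (nΣxy − ΣxΣy) / √[(nΣx² − (Σx)²)(nΣy² − (Σy)²)]
Numerator: 10×7743 − 267×308 = -4806
Denominator: √[(77790 − 71289)(98780 − 94864)] = √[6501 × 3916] = 5045.5838
r = -4806 / 5045.5838 ≈ -0.953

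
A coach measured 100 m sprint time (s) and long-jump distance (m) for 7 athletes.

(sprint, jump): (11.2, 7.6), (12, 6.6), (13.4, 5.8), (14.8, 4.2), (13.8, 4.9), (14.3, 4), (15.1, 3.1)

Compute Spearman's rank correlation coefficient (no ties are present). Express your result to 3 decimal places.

Rank sprint: 1, 2, 3, 6, 4, 5, 7
Rank jump: 7, 6, 5, 3, 4, 2, 1
d = rank(sprint) − rank(jump): -6, -4, -2, 3, 0, 3, 6; Σd² = 110
ρ = 1 − 6Σd² / [n(n²−1)] = 1 − 6×110 / (7×48) = 1 − 660/336 ≈ -0.964

-0.964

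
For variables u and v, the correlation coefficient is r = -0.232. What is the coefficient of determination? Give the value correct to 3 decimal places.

0.054

r² = (-0.232)² = 0.054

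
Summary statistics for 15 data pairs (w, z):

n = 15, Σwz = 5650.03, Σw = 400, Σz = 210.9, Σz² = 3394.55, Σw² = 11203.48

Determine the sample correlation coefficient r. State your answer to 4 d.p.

r = (nΣwz − ΣwΣz) / √[(nΣw² − (Σw)²)(nΣz² − (Σz)²)]
Numerator: 15×5650.03 − 400×210.9 = 390.45
Denominator: √[(168052.2 − 160000)(50918.25 − 44478.81)] = √[8052.2 × 6439.44] = 7200.8096
r = 390.45 / 7200.8096 ≈ 0.0542

0.0542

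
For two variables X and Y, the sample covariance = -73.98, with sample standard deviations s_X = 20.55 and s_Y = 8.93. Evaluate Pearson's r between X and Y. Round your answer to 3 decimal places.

-0.403

r = Cov(X,Y) / (s_X · s_Y) = -73.98 / (20.55 × 8.93)
  = -73.98 / 183.5115 ≈ -0.403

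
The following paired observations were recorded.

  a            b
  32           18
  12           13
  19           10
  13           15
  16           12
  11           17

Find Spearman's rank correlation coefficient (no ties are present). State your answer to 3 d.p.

-0.086

Rank a: 6, 2, 5, 3, 4, 1
Rank b: 6, 3, 1, 4, 2, 5
d = rank(a) − rank(b): 0, -1, 4, -1, 2, -4; Σd² = 38
ρ = 1 − 6Σd² / [n(n²−1)] = 1 − 6×38 / (6×35) = 1 − 228/210 ≈ -0.086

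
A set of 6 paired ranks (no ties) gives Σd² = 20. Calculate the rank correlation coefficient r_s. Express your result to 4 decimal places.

0.4286

ρ = 1 − 6Σd² / [n(n²−1)] = 1 − 6×20 / (6×35)
  = 1 − 120/210 = 1 − 0.57143 ≈ 0.4286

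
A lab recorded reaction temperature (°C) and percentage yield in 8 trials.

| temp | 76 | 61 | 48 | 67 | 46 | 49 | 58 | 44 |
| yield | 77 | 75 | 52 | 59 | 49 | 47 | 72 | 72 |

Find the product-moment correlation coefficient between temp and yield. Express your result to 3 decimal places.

0.549

n = 8, Σx = 449, Σy = 503, Σx² = 26107, Σy² = 32717, Σxy = 28777
nΣxy − ΣxΣy = 230216 − 225847 = 4369
nΣx² − (Σx)² = 208856 − 201601 = 7255; nΣy² − (Σy)² = 261736 − 253009 = 8727
r = 4369 / √(7255 × 8727) = 4369 / 7957.0337 ≈ 0.549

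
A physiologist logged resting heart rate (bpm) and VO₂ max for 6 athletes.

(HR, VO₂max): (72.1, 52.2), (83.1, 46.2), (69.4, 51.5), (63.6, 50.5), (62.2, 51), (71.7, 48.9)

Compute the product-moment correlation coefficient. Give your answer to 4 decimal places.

n = 6, Σx = 422.1, Σy = 300.3, Σx² = 29975.07, Σy² = 15053.99, Σxy = 21067.07
nΣxy − ΣxΣy = 126402.42 − 126756.63 = -354.21
nΣx² − (Σx)² = 179850.42 − 178168.41 = 1682.01; nΣy² − (Σy)² = 90323.94 − 90180.09 = 143.85
r = -354.21 / √(1682.01 × 143.85) = -354.21 / 491.8914 ≈ -0.7201

-0.7201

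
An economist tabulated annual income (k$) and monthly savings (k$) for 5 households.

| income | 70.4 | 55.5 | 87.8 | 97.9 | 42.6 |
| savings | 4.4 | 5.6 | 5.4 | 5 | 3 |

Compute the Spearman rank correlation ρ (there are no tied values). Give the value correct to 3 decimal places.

Rank income: 3, 2, 4, 5, 1
Rank savings: 2, 5, 4, 3, 1
d = rank(income) − rank(savings): 1, -3, 0, 2, 0; Σd² = 14
ρ = 1 − 6Σd² / [n(n²−1)] = 1 − 6×14 / (5×24) = 1 − 84/120 ≈ 0.300

0.300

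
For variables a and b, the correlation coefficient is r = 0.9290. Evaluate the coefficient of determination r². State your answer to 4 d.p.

0.8630

r² = (0.9290)² = 0.8630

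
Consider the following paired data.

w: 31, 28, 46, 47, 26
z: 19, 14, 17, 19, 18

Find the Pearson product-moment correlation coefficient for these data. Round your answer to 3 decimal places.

0.319

n = 5, Σw = 178, Σz = 87, Σw² = 6746, Σz² = 1531, Σwz = 3124
nΣwz − ΣwΣz = 15620 − 15486 = 134
nΣw² − (Σw)² = 33730 − 31684 = 2046; nΣz² − (Σz)² = 7655 − 7569 = 86
r = 134 / √(2046 × 86) = 134 / 419.4711 ≈ 0.319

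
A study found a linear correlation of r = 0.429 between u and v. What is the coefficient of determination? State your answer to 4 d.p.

r² = (0.429)² = 0.1840

0.1840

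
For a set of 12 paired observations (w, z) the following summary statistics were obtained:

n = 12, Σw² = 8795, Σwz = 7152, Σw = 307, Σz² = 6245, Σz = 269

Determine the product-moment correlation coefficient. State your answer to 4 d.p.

0.6006

r = (nΣwz − ΣwΣz) / √[(nΣw² − (Σw)²)(nΣz² − (Σz)²)]
Numerator: 12×7152 − 307×269 = 3241
Denominator: √[(105540 − 94249)(74940 − 72361)] = √[11291 × 2579] = 5396.2477
r = 3241 / 5396.2477 ≈ 0.6006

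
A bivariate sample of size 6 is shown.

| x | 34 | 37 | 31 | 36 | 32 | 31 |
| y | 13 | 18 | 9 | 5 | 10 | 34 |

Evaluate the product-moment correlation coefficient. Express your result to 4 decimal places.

-0.3026

n = 6, Σx = 201, Σy = 89, Σx² = 6767, Σy² = 1855, Σxy = 2941
nΣxy − ΣxΣy = 17646 − 17889 = -243
nΣx² − (Σx)² = 40602 − 40401 = 201; nΣy² − (Σy)² = 11130 − 7921 = 3209
r = -243 / √(201 × 3209) = -243 / 803.1245 ≈ -0.3026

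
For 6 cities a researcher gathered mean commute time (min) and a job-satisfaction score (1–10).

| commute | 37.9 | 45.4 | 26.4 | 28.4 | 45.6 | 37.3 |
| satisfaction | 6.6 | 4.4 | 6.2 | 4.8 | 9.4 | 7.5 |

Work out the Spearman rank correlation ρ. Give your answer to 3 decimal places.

Rank commute: 4, 5, 1, 2, 6, 3
Rank satisfaction: 4, 1, 3, 2, 6, 5
d = rank(commute) − rank(satisfaction): 0, 4, -2, 0, 0, -2; Σd² = 24
ρ = 1 − 6Σd² / [n(n²−1)] = 1 − 6×24 / (6×35) = 1 − 144/210 ≈ 0.314

0.314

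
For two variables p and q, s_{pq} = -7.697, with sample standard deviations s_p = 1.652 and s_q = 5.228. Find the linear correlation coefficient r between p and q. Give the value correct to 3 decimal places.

-0.891

r = Cov(p,q) / (s_p · s_q) = -7.697 / (1.652 × 5.228)
  = -7.697 / 8.6367 ≈ -0.891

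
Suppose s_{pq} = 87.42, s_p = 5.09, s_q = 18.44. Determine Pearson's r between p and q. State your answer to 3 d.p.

r = Cov(p,q) / (s_p · s_q) = 87.42 / (5.09 × 18.44)
  = 87.42 / 93.8596 ≈ 0.931

0.931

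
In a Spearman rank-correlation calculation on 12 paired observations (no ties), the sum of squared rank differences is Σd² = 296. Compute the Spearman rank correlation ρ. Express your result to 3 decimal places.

ρ = 1 − 6Σd² / [n(n²−1)] = 1 − 6×296 / (12×143)
  = 1 − 1776/1716 = 1 − 1.0350 ≈ -0.035

-0.035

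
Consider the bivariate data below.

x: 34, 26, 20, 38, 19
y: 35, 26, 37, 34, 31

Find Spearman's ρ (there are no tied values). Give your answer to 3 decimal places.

0.100

Rank x: 4, 3, 2, 5, 1
Rank y: 4, 1, 5, 3, 2
d = rank(x) − rank(y): 0, 2, -3, 2, -1; Σd² = 18
ρ = 1 − 6Σd² / [n(n²−1)] = 1 − 6×18 / (5×24) = 1 − 108/120 ≈ 0.100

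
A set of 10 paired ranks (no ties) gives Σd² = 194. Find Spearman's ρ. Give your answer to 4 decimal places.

-0.1758

ρ = 1 − 6Σd² / [n(n²−1)] = 1 − 6×194 / (10×99)
  = 1 − 1164/990 = 1 − 1.17576 ≈ -0.1758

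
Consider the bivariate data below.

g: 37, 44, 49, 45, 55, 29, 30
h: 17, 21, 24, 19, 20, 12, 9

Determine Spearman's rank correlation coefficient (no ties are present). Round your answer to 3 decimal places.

Rank g: 3, 4, 6, 5, 7, 1, 2
Rank h: 3, 6, 7, 4, 5, 2, 1
d = rank(g) − rank(h): 0, -2, -1, 1, 2, -1, 1; Σd² = 12
ρ = 1 − 6Σd² / [n(n²−1)] = 1 − 6×12 / (7×48) = 1 − 72/336 ≈ 0.786

0.786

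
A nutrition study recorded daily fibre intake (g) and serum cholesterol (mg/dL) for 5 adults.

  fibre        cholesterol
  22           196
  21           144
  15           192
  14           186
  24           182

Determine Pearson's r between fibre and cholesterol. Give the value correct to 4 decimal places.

n = 5, Σx = 96, Σy = 900, Σx² = 1922, Σy² = 163736, Σxy = 17188
nΣxy − ΣxΣy = 85940 − 86400 = -460
nΣx² − (Σx)² = 9610 − 9216 = 394; nΣy² − (Σy)² = 818680 − 810000 = 8680
r = -460 / √(394 × 8680) = -460 / 1849.3026 ≈ -0.2487

-0.2487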